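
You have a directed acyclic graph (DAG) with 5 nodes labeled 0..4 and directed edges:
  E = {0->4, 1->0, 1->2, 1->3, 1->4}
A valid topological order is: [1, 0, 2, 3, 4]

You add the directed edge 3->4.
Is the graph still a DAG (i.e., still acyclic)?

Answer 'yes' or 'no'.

Answer: yes

Derivation:
Given toposort: [1, 0, 2, 3, 4]
Position of 3: index 3; position of 4: index 4
New edge 3->4: forward
Forward edge: respects the existing order. Still a DAG, same toposort still valid.
Still a DAG? yes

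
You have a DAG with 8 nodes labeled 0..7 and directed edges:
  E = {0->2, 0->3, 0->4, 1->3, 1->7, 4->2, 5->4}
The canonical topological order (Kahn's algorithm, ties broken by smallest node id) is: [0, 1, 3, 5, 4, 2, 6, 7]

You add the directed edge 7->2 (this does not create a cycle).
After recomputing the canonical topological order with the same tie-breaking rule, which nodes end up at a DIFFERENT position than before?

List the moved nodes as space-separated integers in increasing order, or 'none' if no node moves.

Old toposort: [0, 1, 3, 5, 4, 2, 6, 7]
Added edge 7->2
Recompute Kahn (smallest-id tiebreak):
  initial in-degrees: [0, 0, 3, 2, 2, 0, 0, 1]
  ready (indeg=0): [0, 1, 5, 6]
  pop 0: indeg[2]->2; indeg[3]->1; indeg[4]->1 | ready=[1, 5, 6] | order so far=[0]
  pop 1: indeg[3]->0; indeg[7]->0 | ready=[3, 5, 6, 7] | order so far=[0, 1]
  pop 3: no out-edges | ready=[5, 6, 7] | order so far=[0, 1, 3]
  pop 5: indeg[4]->0 | ready=[4, 6, 7] | order so far=[0, 1, 3, 5]
  pop 4: indeg[2]->1 | ready=[6, 7] | order so far=[0, 1, 3, 5, 4]
  pop 6: no out-edges | ready=[7] | order so far=[0, 1, 3, 5, 4, 6]
  pop 7: indeg[2]->0 | ready=[2] | order so far=[0, 1, 3, 5, 4, 6, 7]
  pop 2: no out-edges | ready=[] | order so far=[0, 1, 3, 5, 4, 6, 7, 2]
New canonical toposort: [0, 1, 3, 5, 4, 6, 7, 2]
Compare positions:
  Node 0: index 0 -> 0 (same)
  Node 1: index 1 -> 1 (same)
  Node 2: index 5 -> 7 (moved)
  Node 3: index 2 -> 2 (same)
  Node 4: index 4 -> 4 (same)
  Node 5: index 3 -> 3 (same)
  Node 6: index 6 -> 5 (moved)
  Node 7: index 7 -> 6 (moved)
Nodes that changed position: 2 6 7

Answer: 2 6 7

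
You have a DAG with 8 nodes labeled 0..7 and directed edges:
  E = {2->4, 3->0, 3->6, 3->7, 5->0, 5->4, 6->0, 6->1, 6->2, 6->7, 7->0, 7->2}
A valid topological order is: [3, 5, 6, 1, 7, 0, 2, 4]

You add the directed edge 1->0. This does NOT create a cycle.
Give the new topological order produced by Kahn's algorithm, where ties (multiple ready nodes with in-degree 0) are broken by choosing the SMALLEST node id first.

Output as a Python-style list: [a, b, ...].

Old toposort: [3, 5, 6, 1, 7, 0, 2, 4]
Added edge: 1->0
Position of 1 (3) < position of 0 (5). Old order still valid.
Run Kahn's algorithm (break ties by smallest node id):
  initial in-degrees: [5, 1, 2, 0, 2, 0, 1, 2]
  ready (indeg=0): [3, 5]
  pop 3: indeg[0]->4; indeg[6]->0; indeg[7]->1 | ready=[5, 6] | order so far=[3]
  pop 5: indeg[0]->3; indeg[4]->1 | ready=[6] | order so far=[3, 5]
  pop 6: indeg[0]->2; indeg[1]->0; indeg[2]->1; indeg[7]->0 | ready=[1, 7] | order so far=[3, 5, 6]
  pop 1: indeg[0]->1 | ready=[7] | order so far=[3, 5, 6, 1]
  pop 7: indeg[0]->0; indeg[2]->0 | ready=[0, 2] | order so far=[3, 5, 6, 1, 7]
  pop 0: no out-edges | ready=[2] | order so far=[3, 5, 6, 1, 7, 0]
  pop 2: indeg[4]->0 | ready=[4] | order so far=[3, 5, 6, 1, 7, 0, 2]
  pop 4: no out-edges | ready=[] | order so far=[3, 5, 6, 1, 7, 0, 2, 4]
  Result: [3, 5, 6, 1, 7, 0, 2, 4]

Answer: [3, 5, 6, 1, 7, 0, 2, 4]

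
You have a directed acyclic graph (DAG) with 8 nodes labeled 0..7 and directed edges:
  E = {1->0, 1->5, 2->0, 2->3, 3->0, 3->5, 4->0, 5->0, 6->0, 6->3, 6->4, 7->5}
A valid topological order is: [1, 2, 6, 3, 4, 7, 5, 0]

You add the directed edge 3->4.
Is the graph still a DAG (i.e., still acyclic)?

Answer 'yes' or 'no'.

Given toposort: [1, 2, 6, 3, 4, 7, 5, 0]
Position of 3: index 3; position of 4: index 4
New edge 3->4: forward
Forward edge: respects the existing order. Still a DAG, same toposort still valid.
Still a DAG? yes

Answer: yes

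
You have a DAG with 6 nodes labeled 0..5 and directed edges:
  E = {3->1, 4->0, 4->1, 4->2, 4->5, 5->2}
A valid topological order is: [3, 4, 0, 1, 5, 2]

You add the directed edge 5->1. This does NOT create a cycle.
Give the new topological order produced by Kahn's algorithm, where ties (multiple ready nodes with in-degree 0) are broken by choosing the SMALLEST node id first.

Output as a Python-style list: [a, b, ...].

Old toposort: [3, 4, 0, 1, 5, 2]
Added edge: 5->1
Position of 5 (4) > position of 1 (3). Must reorder: 5 must now come before 1.
Run Kahn's algorithm (break ties by smallest node id):
  initial in-degrees: [1, 3, 2, 0, 0, 1]
  ready (indeg=0): [3, 4]
  pop 3: indeg[1]->2 | ready=[4] | order so far=[3]
  pop 4: indeg[0]->0; indeg[1]->1; indeg[2]->1; indeg[5]->0 | ready=[0, 5] | order so far=[3, 4]
  pop 0: no out-edges | ready=[5] | order so far=[3, 4, 0]
  pop 5: indeg[1]->0; indeg[2]->0 | ready=[1, 2] | order so far=[3, 4, 0, 5]
  pop 1: no out-edges | ready=[2] | order so far=[3, 4, 0, 5, 1]
  pop 2: no out-edges | ready=[] | order so far=[3, 4, 0, 5, 1, 2]
  Result: [3, 4, 0, 5, 1, 2]

Answer: [3, 4, 0, 5, 1, 2]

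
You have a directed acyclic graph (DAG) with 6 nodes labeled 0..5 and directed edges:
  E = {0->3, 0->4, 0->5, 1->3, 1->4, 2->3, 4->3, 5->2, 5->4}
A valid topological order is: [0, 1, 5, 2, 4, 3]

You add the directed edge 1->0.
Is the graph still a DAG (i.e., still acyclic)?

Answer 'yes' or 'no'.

Answer: yes

Derivation:
Given toposort: [0, 1, 5, 2, 4, 3]
Position of 1: index 1; position of 0: index 0
New edge 1->0: backward (u after v in old order)
Backward edge: old toposort is now invalid. Check if this creates a cycle.
Does 0 already reach 1? Reachable from 0: [0, 2, 3, 4, 5]. NO -> still a DAG (reorder needed).
Still a DAG? yes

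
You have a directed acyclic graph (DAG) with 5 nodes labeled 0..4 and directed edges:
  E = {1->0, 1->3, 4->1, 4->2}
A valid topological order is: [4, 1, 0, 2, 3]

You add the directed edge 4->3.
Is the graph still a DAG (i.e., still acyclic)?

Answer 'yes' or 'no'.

Answer: yes

Derivation:
Given toposort: [4, 1, 0, 2, 3]
Position of 4: index 0; position of 3: index 4
New edge 4->3: forward
Forward edge: respects the existing order. Still a DAG, same toposort still valid.
Still a DAG? yes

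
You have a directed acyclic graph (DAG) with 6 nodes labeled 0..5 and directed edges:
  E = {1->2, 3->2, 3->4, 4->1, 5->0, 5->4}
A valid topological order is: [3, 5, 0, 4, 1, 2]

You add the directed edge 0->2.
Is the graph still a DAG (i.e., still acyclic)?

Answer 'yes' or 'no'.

Answer: yes

Derivation:
Given toposort: [3, 5, 0, 4, 1, 2]
Position of 0: index 2; position of 2: index 5
New edge 0->2: forward
Forward edge: respects the existing order. Still a DAG, same toposort still valid.
Still a DAG? yes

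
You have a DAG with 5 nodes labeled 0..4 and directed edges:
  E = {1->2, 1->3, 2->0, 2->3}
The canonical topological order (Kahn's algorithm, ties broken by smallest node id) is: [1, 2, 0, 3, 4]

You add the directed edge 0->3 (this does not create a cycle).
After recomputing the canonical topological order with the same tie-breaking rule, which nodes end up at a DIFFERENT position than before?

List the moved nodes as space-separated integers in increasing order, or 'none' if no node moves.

Answer: none

Derivation:
Old toposort: [1, 2, 0, 3, 4]
Added edge 0->3
Recompute Kahn (smallest-id tiebreak):
  initial in-degrees: [1, 0, 1, 3, 0]
  ready (indeg=0): [1, 4]
  pop 1: indeg[2]->0; indeg[3]->2 | ready=[2, 4] | order so far=[1]
  pop 2: indeg[0]->0; indeg[3]->1 | ready=[0, 4] | order so far=[1, 2]
  pop 0: indeg[3]->0 | ready=[3, 4] | order so far=[1, 2, 0]
  pop 3: no out-edges | ready=[4] | order so far=[1, 2, 0, 3]
  pop 4: no out-edges | ready=[] | order so far=[1, 2, 0, 3, 4]
New canonical toposort: [1, 2, 0, 3, 4]
Compare positions:
  Node 0: index 2 -> 2 (same)
  Node 1: index 0 -> 0 (same)
  Node 2: index 1 -> 1 (same)
  Node 3: index 3 -> 3 (same)
  Node 4: index 4 -> 4 (same)
Nodes that changed position: none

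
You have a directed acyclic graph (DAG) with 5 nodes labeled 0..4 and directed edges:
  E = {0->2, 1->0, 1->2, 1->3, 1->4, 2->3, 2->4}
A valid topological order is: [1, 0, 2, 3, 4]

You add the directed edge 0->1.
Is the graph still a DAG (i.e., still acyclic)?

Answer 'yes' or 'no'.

Given toposort: [1, 0, 2, 3, 4]
Position of 0: index 1; position of 1: index 0
New edge 0->1: backward (u after v in old order)
Backward edge: old toposort is now invalid. Check if this creates a cycle.
Does 1 already reach 0? Reachable from 1: [0, 1, 2, 3, 4]. YES -> cycle!
Still a DAG? no

Answer: no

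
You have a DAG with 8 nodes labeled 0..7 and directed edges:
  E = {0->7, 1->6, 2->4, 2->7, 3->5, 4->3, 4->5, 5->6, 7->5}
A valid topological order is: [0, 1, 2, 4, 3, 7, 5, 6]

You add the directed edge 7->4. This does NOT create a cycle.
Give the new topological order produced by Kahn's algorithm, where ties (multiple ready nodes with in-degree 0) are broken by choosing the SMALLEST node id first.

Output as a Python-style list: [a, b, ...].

Old toposort: [0, 1, 2, 4, 3, 7, 5, 6]
Added edge: 7->4
Position of 7 (5) > position of 4 (3). Must reorder: 7 must now come before 4.
Run Kahn's algorithm (break ties by smallest node id):
  initial in-degrees: [0, 0, 0, 1, 2, 3, 2, 2]
  ready (indeg=0): [0, 1, 2]
  pop 0: indeg[7]->1 | ready=[1, 2] | order so far=[0]
  pop 1: indeg[6]->1 | ready=[2] | order so far=[0, 1]
  pop 2: indeg[4]->1; indeg[7]->0 | ready=[7] | order so far=[0, 1, 2]
  pop 7: indeg[4]->0; indeg[5]->2 | ready=[4] | order so far=[0, 1, 2, 7]
  pop 4: indeg[3]->0; indeg[5]->1 | ready=[3] | order so far=[0, 1, 2, 7, 4]
  pop 3: indeg[5]->0 | ready=[5] | order so far=[0, 1, 2, 7, 4, 3]
  pop 5: indeg[6]->0 | ready=[6] | order so far=[0, 1, 2, 7, 4, 3, 5]
  pop 6: no out-edges | ready=[] | order so far=[0, 1, 2, 7, 4, 3, 5, 6]
  Result: [0, 1, 2, 7, 4, 3, 5, 6]

Answer: [0, 1, 2, 7, 4, 3, 5, 6]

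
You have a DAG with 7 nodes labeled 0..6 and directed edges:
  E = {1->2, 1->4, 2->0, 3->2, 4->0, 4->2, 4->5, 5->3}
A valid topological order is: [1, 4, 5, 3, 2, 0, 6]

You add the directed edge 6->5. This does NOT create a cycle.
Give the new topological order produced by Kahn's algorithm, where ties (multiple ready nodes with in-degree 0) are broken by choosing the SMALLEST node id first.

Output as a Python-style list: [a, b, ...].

Answer: [1, 4, 6, 5, 3, 2, 0]

Derivation:
Old toposort: [1, 4, 5, 3, 2, 0, 6]
Added edge: 6->5
Position of 6 (6) > position of 5 (2). Must reorder: 6 must now come before 5.
Run Kahn's algorithm (break ties by smallest node id):
  initial in-degrees: [2, 0, 3, 1, 1, 2, 0]
  ready (indeg=0): [1, 6]
  pop 1: indeg[2]->2; indeg[4]->0 | ready=[4, 6] | order so far=[1]
  pop 4: indeg[0]->1; indeg[2]->1; indeg[5]->1 | ready=[6] | order so far=[1, 4]
  pop 6: indeg[5]->0 | ready=[5] | order so far=[1, 4, 6]
  pop 5: indeg[3]->0 | ready=[3] | order so far=[1, 4, 6, 5]
  pop 3: indeg[2]->0 | ready=[2] | order so far=[1, 4, 6, 5, 3]
  pop 2: indeg[0]->0 | ready=[0] | order so far=[1, 4, 6, 5, 3, 2]
  pop 0: no out-edges | ready=[] | order so far=[1, 4, 6, 5, 3, 2, 0]
  Result: [1, 4, 6, 5, 3, 2, 0]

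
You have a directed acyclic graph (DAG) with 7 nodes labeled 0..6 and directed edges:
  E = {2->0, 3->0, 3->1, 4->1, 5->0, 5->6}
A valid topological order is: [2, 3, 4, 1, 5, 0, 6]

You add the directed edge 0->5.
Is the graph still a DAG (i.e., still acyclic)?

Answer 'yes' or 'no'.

Answer: no

Derivation:
Given toposort: [2, 3, 4, 1, 5, 0, 6]
Position of 0: index 5; position of 5: index 4
New edge 0->5: backward (u after v in old order)
Backward edge: old toposort is now invalid. Check if this creates a cycle.
Does 5 already reach 0? Reachable from 5: [0, 5, 6]. YES -> cycle!
Still a DAG? no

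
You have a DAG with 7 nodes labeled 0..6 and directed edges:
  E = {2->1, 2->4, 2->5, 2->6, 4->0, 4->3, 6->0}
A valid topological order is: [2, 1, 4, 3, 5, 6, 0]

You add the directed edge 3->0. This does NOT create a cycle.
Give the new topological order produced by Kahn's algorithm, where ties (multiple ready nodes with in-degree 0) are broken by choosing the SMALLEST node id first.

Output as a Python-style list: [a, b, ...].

Old toposort: [2, 1, 4, 3, 5, 6, 0]
Added edge: 3->0
Position of 3 (3) < position of 0 (6). Old order still valid.
Run Kahn's algorithm (break ties by smallest node id):
  initial in-degrees: [3, 1, 0, 1, 1, 1, 1]
  ready (indeg=0): [2]
  pop 2: indeg[1]->0; indeg[4]->0; indeg[5]->0; indeg[6]->0 | ready=[1, 4, 5, 6] | order so far=[2]
  pop 1: no out-edges | ready=[4, 5, 6] | order so far=[2, 1]
  pop 4: indeg[0]->2; indeg[3]->0 | ready=[3, 5, 6] | order so far=[2, 1, 4]
  pop 3: indeg[0]->1 | ready=[5, 6] | order so far=[2, 1, 4, 3]
  pop 5: no out-edges | ready=[6] | order so far=[2, 1, 4, 3, 5]
  pop 6: indeg[0]->0 | ready=[0] | order so far=[2, 1, 4, 3, 5, 6]
  pop 0: no out-edges | ready=[] | order so far=[2, 1, 4, 3, 5, 6, 0]
  Result: [2, 1, 4, 3, 5, 6, 0]

Answer: [2, 1, 4, 3, 5, 6, 0]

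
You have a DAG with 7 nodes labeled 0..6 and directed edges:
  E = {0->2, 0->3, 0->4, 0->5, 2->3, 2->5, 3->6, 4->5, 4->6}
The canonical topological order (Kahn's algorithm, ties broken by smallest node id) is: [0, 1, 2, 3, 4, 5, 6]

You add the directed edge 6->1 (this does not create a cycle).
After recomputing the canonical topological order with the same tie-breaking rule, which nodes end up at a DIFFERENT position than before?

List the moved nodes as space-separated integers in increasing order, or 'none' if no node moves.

Old toposort: [0, 1, 2, 3, 4, 5, 6]
Added edge 6->1
Recompute Kahn (smallest-id tiebreak):
  initial in-degrees: [0, 1, 1, 2, 1, 3, 2]
  ready (indeg=0): [0]
  pop 0: indeg[2]->0; indeg[3]->1; indeg[4]->0; indeg[5]->2 | ready=[2, 4] | order so far=[0]
  pop 2: indeg[3]->0; indeg[5]->1 | ready=[3, 4] | order so far=[0, 2]
  pop 3: indeg[6]->1 | ready=[4] | order so far=[0, 2, 3]
  pop 4: indeg[5]->0; indeg[6]->0 | ready=[5, 6] | order so far=[0, 2, 3, 4]
  pop 5: no out-edges | ready=[6] | order so far=[0, 2, 3, 4, 5]
  pop 6: indeg[1]->0 | ready=[1] | order so far=[0, 2, 3, 4, 5, 6]
  pop 1: no out-edges | ready=[] | order so far=[0, 2, 3, 4, 5, 6, 1]
New canonical toposort: [0, 2, 3, 4, 5, 6, 1]
Compare positions:
  Node 0: index 0 -> 0 (same)
  Node 1: index 1 -> 6 (moved)
  Node 2: index 2 -> 1 (moved)
  Node 3: index 3 -> 2 (moved)
  Node 4: index 4 -> 3 (moved)
  Node 5: index 5 -> 4 (moved)
  Node 6: index 6 -> 5 (moved)
Nodes that changed position: 1 2 3 4 5 6

Answer: 1 2 3 4 5 6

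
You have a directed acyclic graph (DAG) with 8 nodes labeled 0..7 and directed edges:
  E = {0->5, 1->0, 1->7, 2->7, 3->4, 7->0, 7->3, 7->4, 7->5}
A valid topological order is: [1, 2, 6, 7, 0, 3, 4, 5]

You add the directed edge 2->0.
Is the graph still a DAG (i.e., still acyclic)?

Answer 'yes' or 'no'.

Answer: yes

Derivation:
Given toposort: [1, 2, 6, 7, 0, 3, 4, 5]
Position of 2: index 1; position of 0: index 4
New edge 2->0: forward
Forward edge: respects the existing order. Still a DAG, same toposort still valid.
Still a DAG? yes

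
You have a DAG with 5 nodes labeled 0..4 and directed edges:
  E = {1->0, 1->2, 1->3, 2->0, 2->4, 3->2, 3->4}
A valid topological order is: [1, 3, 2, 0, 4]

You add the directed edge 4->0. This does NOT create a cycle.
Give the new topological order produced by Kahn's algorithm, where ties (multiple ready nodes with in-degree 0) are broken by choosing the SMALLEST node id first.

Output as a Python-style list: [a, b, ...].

Answer: [1, 3, 2, 4, 0]

Derivation:
Old toposort: [1, 3, 2, 0, 4]
Added edge: 4->0
Position of 4 (4) > position of 0 (3). Must reorder: 4 must now come before 0.
Run Kahn's algorithm (break ties by smallest node id):
  initial in-degrees: [3, 0, 2, 1, 2]
  ready (indeg=0): [1]
  pop 1: indeg[0]->2; indeg[2]->1; indeg[3]->0 | ready=[3] | order so far=[1]
  pop 3: indeg[2]->0; indeg[4]->1 | ready=[2] | order so far=[1, 3]
  pop 2: indeg[0]->1; indeg[4]->0 | ready=[4] | order so far=[1, 3, 2]
  pop 4: indeg[0]->0 | ready=[0] | order so far=[1, 3, 2, 4]
  pop 0: no out-edges | ready=[] | order so far=[1, 3, 2, 4, 0]
  Result: [1, 3, 2, 4, 0]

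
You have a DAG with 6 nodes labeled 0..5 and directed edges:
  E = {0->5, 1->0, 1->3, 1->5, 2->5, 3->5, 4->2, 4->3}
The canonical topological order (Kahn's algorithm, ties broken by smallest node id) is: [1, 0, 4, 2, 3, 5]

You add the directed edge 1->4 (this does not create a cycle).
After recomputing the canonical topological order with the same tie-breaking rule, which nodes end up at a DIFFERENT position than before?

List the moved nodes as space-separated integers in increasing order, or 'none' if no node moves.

Old toposort: [1, 0, 4, 2, 3, 5]
Added edge 1->4
Recompute Kahn (smallest-id tiebreak):
  initial in-degrees: [1, 0, 1, 2, 1, 4]
  ready (indeg=0): [1]
  pop 1: indeg[0]->0; indeg[3]->1; indeg[4]->0; indeg[5]->3 | ready=[0, 4] | order so far=[1]
  pop 0: indeg[5]->2 | ready=[4] | order so far=[1, 0]
  pop 4: indeg[2]->0; indeg[3]->0 | ready=[2, 3] | order so far=[1, 0, 4]
  pop 2: indeg[5]->1 | ready=[3] | order so far=[1, 0, 4, 2]
  pop 3: indeg[5]->0 | ready=[5] | order so far=[1, 0, 4, 2, 3]
  pop 5: no out-edges | ready=[] | order so far=[1, 0, 4, 2, 3, 5]
New canonical toposort: [1, 0, 4, 2, 3, 5]
Compare positions:
  Node 0: index 1 -> 1 (same)
  Node 1: index 0 -> 0 (same)
  Node 2: index 3 -> 3 (same)
  Node 3: index 4 -> 4 (same)
  Node 4: index 2 -> 2 (same)
  Node 5: index 5 -> 5 (same)
Nodes that changed position: none

Answer: none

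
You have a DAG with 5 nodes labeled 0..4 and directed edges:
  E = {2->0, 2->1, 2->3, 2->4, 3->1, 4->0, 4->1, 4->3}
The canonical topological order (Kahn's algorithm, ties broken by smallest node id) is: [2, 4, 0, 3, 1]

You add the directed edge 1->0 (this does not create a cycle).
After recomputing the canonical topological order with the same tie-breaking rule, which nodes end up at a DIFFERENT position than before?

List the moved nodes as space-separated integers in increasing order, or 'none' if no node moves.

Old toposort: [2, 4, 0, 3, 1]
Added edge 1->0
Recompute Kahn (smallest-id tiebreak):
  initial in-degrees: [3, 3, 0, 2, 1]
  ready (indeg=0): [2]
  pop 2: indeg[0]->2; indeg[1]->2; indeg[3]->1; indeg[4]->0 | ready=[4] | order so far=[2]
  pop 4: indeg[0]->1; indeg[1]->1; indeg[3]->0 | ready=[3] | order so far=[2, 4]
  pop 3: indeg[1]->0 | ready=[1] | order so far=[2, 4, 3]
  pop 1: indeg[0]->0 | ready=[0] | order so far=[2, 4, 3, 1]
  pop 0: no out-edges | ready=[] | order so far=[2, 4, 3, 1, 0]
New canonical toposort: [2, 4, 3, 1, 0]
Compare positions:
  Node 0: index 2 -> 4 (moved)
  Node 1: index 4 -> 3 (moved)
  Node 2: index 0 -> 0 (same)
  Node 3: index 3 -> 2 (moved)
  Node 4: index 1 -> 1 (same)
Nodes that changed position: 0 1 3

Answer: 0 1 3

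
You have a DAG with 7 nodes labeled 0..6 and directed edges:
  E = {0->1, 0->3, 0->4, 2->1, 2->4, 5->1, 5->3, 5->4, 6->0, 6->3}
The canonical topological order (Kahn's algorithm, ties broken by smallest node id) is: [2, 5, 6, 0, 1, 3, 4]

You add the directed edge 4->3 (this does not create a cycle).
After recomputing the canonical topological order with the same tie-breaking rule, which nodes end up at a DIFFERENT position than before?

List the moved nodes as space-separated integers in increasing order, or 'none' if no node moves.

Answer: 3 4

Derivation:
Old toposort: [2, 5, 6, 0, 1, 3, 4]
Added edge 4->3
Recompute Kahn (smallest-id tiebreak):
  initial in-degrees: [1, 3, 0, 4, 3, 0, 0]
  ready (indeg=0): [2, 5, 6]
  pop 2: indeg[1]->2; indeg[4]->2 | ready=[5, 6] | order so far=[2]
  pop 5: indeg[1]->1; indeg[3]->3; indeg[4]->1 | ready=[6] | order so far=[2, 5]
  pop 6: indeg[0]->0; indeg[3]->2 | ready=[0] | order so far=[2, 5, 6]
  pop 0: indeg[1]->0; indeg[3]->1; indeg[4]->0 | ready=[1, 4] | order so far=[2, 5, 6, 0]
  pop 1: no out-edges | ready=[4] | order so far=[2, 5, 6, 0, 1]
  pop 4: indeg[3]->0 | ready=[3] | order so far=[2, 5, 6, 0, 1, 4]
  pop 3: no out-edges | ready=[] | order so far=[2, 5, 6, 0, 1, 4, 3]
New canonical toposort: [2, 5, 6, 0, 1, 4, 3]
Compare positions:
  Node 0: index 3 -> 3 (same)
  Node 1: index 4 -> 4 (same)
  Node 2: index 0 -> 0 (same)
  Node 3: index 5 -> 6 (moved)
  Node 4: index 6 -> 5 (moved)
  Node 5: index 1 -> 1 (same)
  Node 6: index 2 -> 2 (same)
Nodes that changed position: 3 4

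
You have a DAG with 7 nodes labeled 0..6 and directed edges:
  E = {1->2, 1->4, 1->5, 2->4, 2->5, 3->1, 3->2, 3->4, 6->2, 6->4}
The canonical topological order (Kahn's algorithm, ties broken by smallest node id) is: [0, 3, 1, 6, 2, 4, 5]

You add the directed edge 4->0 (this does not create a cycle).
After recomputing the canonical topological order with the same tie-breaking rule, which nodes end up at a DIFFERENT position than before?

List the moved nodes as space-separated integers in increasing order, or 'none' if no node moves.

Answer: 0 1 2 3 4 6

Derivation:
Old toposort: [0, 3, 1, 6, 2, 4, 5]
Added edge 4->0
Recompute Kahn (smallest-id tiebreak):
  initial in-degrees: [1, 1, 3, 0, 4, 2, 0]
  ready (indeg=0): [3, 6]
  pop 3: indeg[1]->0; indeg[2]->2; indeg[4]->3 | ready=[1, 6] | order so far=[3]
  pop 1: indeg[2]->1; indeg[4]->2; indeg[5]->1 | ready=[6] | order so far=[3, 1]
  pop 6: indeg[2]->0; indeg[4]->1 | ready=[2] | order so far=[3, 1, 6]
  pop 2: indeg[4]->0; indeg[5]->0 | ready=[4, 5] | order so far=[3, 1, 6, 2]
  pop 4: indeg[0]->0 | ready=[0, 5] | order so far=[3, 1, 6, 2, 4]
  pop 0: no out-edges | ready=[5] | order so far=[3, 1, 6, 2, 4, 0]
  pop 5: no out-edges | ready=[] | order so far=[3, 1, 6, 2, 4, 0, 5]
New canonical toposort: [3, 1, 6, 2, 4, 0, 5]
Compare positions:
  Node 0: index 0 -> 5 (moved)
  Node 1: index 2 -> 1 (moved)
  Node 2: index 4 -> 3 (moved)
  Node 3: index 1 -> 0 (moved)
  Node 4: index 5 -> 4 (moved)
  Node 5: index 6 -> 6 (same)
  Node 6: index 3 -> 2 (moved)
Nodes that changed position: 0 1 2 3 4 6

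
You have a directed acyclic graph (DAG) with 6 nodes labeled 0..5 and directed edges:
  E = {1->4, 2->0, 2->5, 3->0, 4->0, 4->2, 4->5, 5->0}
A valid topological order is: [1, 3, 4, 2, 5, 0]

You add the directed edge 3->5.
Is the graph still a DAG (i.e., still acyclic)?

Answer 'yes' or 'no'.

Answer: yes

Derivation:
Given toposort: [1, 3, 4, 2, 5, 0]
Position of 3: index 1; position of 5: index 4
New edge 3->5: forward
Forward edge: respects the existing order. Still a DAG, same toposort still valid.
Still a DAG? yes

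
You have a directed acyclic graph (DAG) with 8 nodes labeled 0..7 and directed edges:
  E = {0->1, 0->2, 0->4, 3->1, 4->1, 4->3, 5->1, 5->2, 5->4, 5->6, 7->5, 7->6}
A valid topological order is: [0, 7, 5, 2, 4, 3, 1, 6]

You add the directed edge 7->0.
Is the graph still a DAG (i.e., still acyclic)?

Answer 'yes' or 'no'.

Answer: yes

Derivation:
Given toposort: [0, 7, 5, 2, 4, 3, 1, 6]
Position of 7: index 1; position of 0: index 0
New edge 7->0: backward (u after v in old order)
Backward edge: old toposort is now invalid. Check if this creates a cycle.
Does 0 already reach 7? Reachable from 0: [0, 1, 2, 3, 4]. NO -> still a DAG (reorder needed).
Still a DAG? yes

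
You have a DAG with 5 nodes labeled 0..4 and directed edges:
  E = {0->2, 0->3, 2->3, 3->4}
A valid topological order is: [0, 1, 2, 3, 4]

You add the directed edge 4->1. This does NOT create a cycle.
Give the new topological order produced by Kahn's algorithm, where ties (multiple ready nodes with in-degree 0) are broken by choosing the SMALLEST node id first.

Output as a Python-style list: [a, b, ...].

Old toposort: [0, 1, 2, 3, 4]
Added edge: 4->1
Position of 4 (4) > position of 1 (1). Must reorder: 4 must now come before 1.
Run Kahn's algorithm (break ties by smallest node id):
  initial in-degrees: [0, 1, 1, 2, 1]
  ready (indeg=0): [0]
  pop 0: indeg[2]->0; indeg[3]->1 | ready=[2] | order so far=[0]
  pop 2: indeg[3]->0 | ready=[3] | order so far=[0, 2]
  pop 3: indeg[4]->0 | ready=[4] | order so far=[0, 2, 3]
  pop 4: indeg[1]->0 | ready=[1] | order so far=[0, 2, 3, 4]
  pop 1: no out-edges | ready=[] | order so far=[0, 2, 3, 4, 1]
  Result: [0, 2, 3, 4, 1]

Answer: [0, 2, 3, 4, 1]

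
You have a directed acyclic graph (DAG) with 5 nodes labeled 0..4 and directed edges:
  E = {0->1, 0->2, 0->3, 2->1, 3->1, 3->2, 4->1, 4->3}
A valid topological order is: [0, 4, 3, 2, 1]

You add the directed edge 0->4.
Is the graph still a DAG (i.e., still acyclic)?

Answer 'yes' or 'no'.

Given toposort: [0, 4, 3, 2, 1]
Position of 0: index 0; position of 4: index 1
New edge 0->4: forward
Forward edge: respects the existing order. Still a DAG, same toposort still valid.
Still a DAG? yes

Answer: yes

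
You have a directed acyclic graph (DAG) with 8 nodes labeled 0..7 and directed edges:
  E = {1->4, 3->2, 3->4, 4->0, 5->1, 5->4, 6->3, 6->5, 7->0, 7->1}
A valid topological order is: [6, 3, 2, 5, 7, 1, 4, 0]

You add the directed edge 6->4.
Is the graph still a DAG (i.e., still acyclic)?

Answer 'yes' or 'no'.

Answer: yes

Derivation:
Given toposort: [6, 3, 2, 5, 7, 1, 4, 0]
Position of 6: index 0; position of 4: index 6
New edge 6->4: forward
Forward edge: respects the existing order. Still a DAG, same toposort still valid.
Still a DAG? yes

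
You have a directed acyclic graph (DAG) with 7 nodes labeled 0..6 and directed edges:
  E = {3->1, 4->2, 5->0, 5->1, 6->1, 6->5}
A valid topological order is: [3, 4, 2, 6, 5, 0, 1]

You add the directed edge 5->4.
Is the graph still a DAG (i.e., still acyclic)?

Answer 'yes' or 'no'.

Given toposort: [3, 4, 2, 6, 5, 0, 1]
Position of 5: index 4; position of 4: index 1
New edge 5->4: backward (u after v in old order)
Backward edge: old toposort is now invalid. Check if this creates a cycle.
Does 4 already reach 5? Reachable from 4: [2, 4]. NO -> still a DAG (reorder needed).
Still a DAG? yes

Answer: yes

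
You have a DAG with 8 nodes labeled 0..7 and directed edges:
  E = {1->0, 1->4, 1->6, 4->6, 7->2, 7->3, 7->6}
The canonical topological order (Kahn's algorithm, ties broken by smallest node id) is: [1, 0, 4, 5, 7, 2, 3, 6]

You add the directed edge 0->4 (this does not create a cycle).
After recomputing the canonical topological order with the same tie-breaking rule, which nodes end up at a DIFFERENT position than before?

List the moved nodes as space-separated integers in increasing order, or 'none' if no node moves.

Answer: none

Derivation:
Old toposort: [1, 0, 4, 5, 7, 2, 3, 6]
Added edge 0->4
Recompute Kahn (smallest-id tiebreak):
  initial in-degrees: [1, 0, 1, 1, 2, 0, 3, 0]
  ready (indeg=0): [1, 5, 7]
  pop 1: indeg[0]->0; indeg[4]->1; indeg[6]->2 | ready=[0, 5, 7] | order so far=[1]
  pop 0: indeg[4]->0 | ready=[4, 5, 7] | order so far=[1, 0]
  pop 4: indeg[6]->1 | ready=[5, 7] | order so far=[1, 0, 4]
  pop 5: no out-edges | ready=[7] | order so far=[1, 0, 4, 5]
  pop 7: indeg[2]->0; indeg[3]->0; indeg[6]->0 | ready=[2, 3, 6] | order so far=[1, 0, 4, 5, 7]
  pop 2: no out-edges | ready=[3, 6] | order so far=[1, 0, 4, 5, 7, 2]
  pop 3: no out-edges | ready=[6] | order so far=[1, 0, 4, 5, 7, 2, 3]
  pop 6: no out-edges | ready=[] | order so far=[1, 0, 4, 5, 7, 2, 3, 6]
New canonical toposort: [1, 0, 4, 5, 7, 2, 3, 6]
Compare positions:
  Node 0: index 1 -> 1 (same)
  Node 1: index 0 -> 0 (same)
  Node 2: index 5 -> 5 (same)
  Node 3: index 6 -> 6 (same)
  Node 4: index 2 -> 2 (same)
  Node 5: index 3 -> 3 (same)
  Node 6: index 7 -> 7 (same)
  Node 7: index 4 -> 4 (same)
Nodes that changed position: none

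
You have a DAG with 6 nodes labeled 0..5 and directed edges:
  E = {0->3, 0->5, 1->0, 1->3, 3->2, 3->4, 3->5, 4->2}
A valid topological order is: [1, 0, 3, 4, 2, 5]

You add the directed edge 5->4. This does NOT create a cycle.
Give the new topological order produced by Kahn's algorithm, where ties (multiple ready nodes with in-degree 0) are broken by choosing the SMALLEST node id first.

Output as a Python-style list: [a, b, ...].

Answer: [1, 0, 3, 5, 4, 2]

Derivation:
Old toposort: [1, 0, 3, 4, 2, 5]
Added edge: 5->4
Position of 5 (5) > position of 4 (3). Must reorder: 5 must now come before 4.
Run Kahn's algorithm (break ties by smallest node id):
  initial in-degrees: [1, 0, 2, 2, 2, 2]
  ready (indeg=0): [1]
  pop 1: indeg[0]->0; indeg[3]->1 | ready=[0] | order so far=[1]
  pop 0: indeg[3]->0; indeg[5]->1 | ready=[3] | order so far=[1, 0]
  pop 3: indeg[2]->1; indeg[4]->1; indeg[5]->0 | ready=[5] | order so far=[1, 0, 3]
  pop 5: indeg[4]->0 | ready=[4] | order so far=[1, 0, 3, 5]
  pop 4: indeg[2]->0 | ready=[2] | order so far=[1, 0, 3, 5, 4]
  pop 2: no out-edges | ready=[] | order so far=[1, 0, 3, 5, 4, 2]
  Result: [1, 0, 3, 5, 4, 2]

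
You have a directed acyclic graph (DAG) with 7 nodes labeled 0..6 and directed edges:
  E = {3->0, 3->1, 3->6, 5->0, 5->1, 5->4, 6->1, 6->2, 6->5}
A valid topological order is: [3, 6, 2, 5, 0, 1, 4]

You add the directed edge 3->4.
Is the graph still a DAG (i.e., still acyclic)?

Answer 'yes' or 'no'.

Given toposort: [3, 6, 2, 5, 0, 1, 4]
Position of 3: index 0; position of 4: index 6
New edge 3->4: forward
Forward edge: respects the existing order. Still a DAG, same toposort still valid.
Still a DAG? yes

Answer: yes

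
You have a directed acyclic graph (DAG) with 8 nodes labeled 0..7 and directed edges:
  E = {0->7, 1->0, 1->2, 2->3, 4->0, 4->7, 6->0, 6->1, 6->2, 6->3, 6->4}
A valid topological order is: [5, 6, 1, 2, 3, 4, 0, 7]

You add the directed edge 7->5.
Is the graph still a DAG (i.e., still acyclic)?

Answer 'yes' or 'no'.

Answer: yes

Derivation:
Given toposort: [5, 6, 1, 2, 3, 4, 0, 7]
Position of 7: index 7; position of 5: index 0
New edge 7->5: backward (u after v in old order)
Backward edge: old toposort is now invalid. Check if this creates a cycle.
Does 5 already reach 7? Reachable from 5: [5]. NO -> still a DAG (reorder needed).
Still a DAG? yes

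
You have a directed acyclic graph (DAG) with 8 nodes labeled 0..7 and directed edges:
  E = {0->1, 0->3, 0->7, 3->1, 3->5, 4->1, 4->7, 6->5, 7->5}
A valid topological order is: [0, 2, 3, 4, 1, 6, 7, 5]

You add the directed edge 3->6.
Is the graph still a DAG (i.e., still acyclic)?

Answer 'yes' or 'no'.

Answer: yes

Derivation:
Given toposort: [0, 2, 3, 4, 1, 6, 7, 5]
Position of 3: index 2; position of 6: index 5
New edge 3->6: forward
Forward edge: respects the existing order. Still a DAG, same toposort still valid.
Still a DAG? yes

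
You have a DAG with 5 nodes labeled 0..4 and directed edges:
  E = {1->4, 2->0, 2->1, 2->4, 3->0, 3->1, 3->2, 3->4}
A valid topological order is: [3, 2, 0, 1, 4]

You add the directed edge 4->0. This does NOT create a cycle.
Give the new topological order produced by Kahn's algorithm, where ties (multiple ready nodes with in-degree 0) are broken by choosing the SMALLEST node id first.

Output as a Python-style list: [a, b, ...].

Old toposort: [3, 2, 0, 1, 4]
Added edge: 4->0
Position of 4 (4) > position of 0 (2). Must reorder: 4 must now come before 0.
Run Kahn's algorithm (break ties by smallest node id):
  initial in-degrees: [3, 2, 1, 0, 3]
  ready (indeg=0): [3]
  pop 3: indeg[0]->2; indeg[1]->1; indeg[2]->0; indeg[4]->2 | ready=[2] | order so far=[3]
  pop 2: indeg[0]->1; indeg[1]->0; indeg[4]->1 | ready=[1] | order so far=[3, 2]
  pop 1: indeg[4]->0 | ready=[4] | order so far=[3, 2, 1]
  pop 4: indeg[0]->0 | ready=[0] | order so far=[3, 2, 1, 4]
  pop 0: no out-edges | ready=[] | order so far=[3, 2, 1, 4, 0]
  Result: [3, 2, 1, 4, 0]

Answer: [3, 2, 1, 4, 0]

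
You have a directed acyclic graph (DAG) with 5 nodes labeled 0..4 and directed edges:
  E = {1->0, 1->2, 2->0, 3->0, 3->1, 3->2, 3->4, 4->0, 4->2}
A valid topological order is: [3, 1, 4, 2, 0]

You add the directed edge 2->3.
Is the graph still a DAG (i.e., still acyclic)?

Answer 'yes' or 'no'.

Given toposort: [3, 1, 4, 2, 0]
Position of 2: index 3; position of 3: index 0
New edge 2->3: backward (u after v in old order)
Backward edge: old toposort is now invalid. Check if this creates a cycle.
Does 3 already reach 2? Reachable from 3: [0, 1, 2, 3, 4]. YES -> cycle!
Still a DAG? no

Answer: no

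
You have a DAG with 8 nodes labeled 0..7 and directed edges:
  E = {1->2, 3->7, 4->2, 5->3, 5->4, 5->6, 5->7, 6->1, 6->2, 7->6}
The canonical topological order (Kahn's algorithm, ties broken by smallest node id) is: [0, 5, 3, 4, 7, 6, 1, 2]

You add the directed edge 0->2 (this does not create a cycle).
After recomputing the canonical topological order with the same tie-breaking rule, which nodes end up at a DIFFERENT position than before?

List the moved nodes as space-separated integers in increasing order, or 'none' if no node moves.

Old toposort: [0, 5, 3, 4, 7, 6, 1, 2]
Added edge 0->2
Recompute Kahn (smallest-id tiebreak):
  initial in-degrees: [0, 1, 4, 1, 1, 0, 2, 2]
  ready (indeg=0): [0, 5]
  pop 0: indeg[2]->3 | ready=[5] | order so far=[0]
  pop 5: indeg[3]->0; indeg[4]->0; indeg[6]->1; indeg[7]->1 | ready=[3, 4] | order so far=[0, 5]
  pop 3: indeg[7]->0 | ready=[4, 7] | order so far=[0, 5, 3]
  pop 4: indeg[2]->2 | ready=[7] | order so far=[0, 5, 3, 4]
  pop 7: indeg[6]->0 | ready=[6] | order so far=[0, 5, 3, 4, 7]
  pop 6: indeg[1]->0; indeg[2]->1 | ready=[1] | order so far=[0, 5, 3, 4, 7, 6]
  pop 1: indeg[2]->0 | ready=[2] | order so far=[0, 5, 3, 4, 7, 6, 1]
  pop 2: no out-edges | ready=[] | order so far=[0, 5, 3, 4, 7, 6, 1, 2]
New canonical toposort: [0, 5, 3, 4, 7, 6, 1, 2]
Compare positions:
  Node 0: index 0 -> 0 (same)
  Node 1: index 6 -> 6 (same)
  Node 2: index 7 -> 7 (same)
  Node 3: index 2 -> 2 (same)
  Node 4: index 3 -> 3 (same)
  Node 5: index 1 -> 1 (same)
  Node 6: index 5 -> 5 (same)
  Node 7: index 4 -> 4 (same)
Nodes that changed position: none

Answer: none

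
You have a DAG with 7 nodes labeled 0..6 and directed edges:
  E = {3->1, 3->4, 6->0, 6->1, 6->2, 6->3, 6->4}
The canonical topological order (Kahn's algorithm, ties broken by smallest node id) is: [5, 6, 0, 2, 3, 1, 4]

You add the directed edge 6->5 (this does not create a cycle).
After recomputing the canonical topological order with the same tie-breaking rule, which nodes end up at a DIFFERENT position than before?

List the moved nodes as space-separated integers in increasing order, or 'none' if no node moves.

Old toposort: [5, 6, 0, 2, 3, 1, 4]
Added edge 6->5
Recompute Kahn (smallest-id tiebreak):
  initial in-degrees: [1, 2, 1, 1, 2, 1, 0]
  ready (indeg=0): [6]
  pop 6: indeg[0]->0; indeg[1]->1; indeg[2]->0; indeg[3]->0; indeg[4]->1; indeg[5]->0 | ready=[0, 2, 3, 5] | order so far=[6]
  pop 0: no out-edges | ready=[2, 3, 5] | order so far=[6, 0]
  pop 2: no out-edges | ready=[3, 5] | order so far=[6, 0, 2]
  pop 3: indeg[1]->0; indeg[4]->0 | ready=[1, 4, 5] | order so far=[6, 0, 2, 3]
  pop 1: no out-edges | ready=[4, 5] | order so far=[6, 0, 2, 3, 1]
  pop 4: no out-edges | ready=[5] | order so far=[6, 0, 2, 3, 1, 4]
  pop 5: no out-edges | ready=[] | order so far=[6, 0, 2, 3, 1, 4, 5]
New canonical toposort: [6, 0, 2, 3, 1, 4, 5]
Compare positions:
  Node 0: index 2 -> 1 (moved)
  Node 1: index 5 -> 4 (moved)
  Node 2: index 3 -> 2 (moved)
  Node 3: index 4 -> 3 (moved)
  Node 4: index 6 -> 5 (moved)
  Node 5: index 0 -> 6 (moved)
  Node 6: index 1 -> 0 (moved)
Nodes that changed position: 0 1 2 3 4 5 6

Answer: 0 1 2 3 4 5 6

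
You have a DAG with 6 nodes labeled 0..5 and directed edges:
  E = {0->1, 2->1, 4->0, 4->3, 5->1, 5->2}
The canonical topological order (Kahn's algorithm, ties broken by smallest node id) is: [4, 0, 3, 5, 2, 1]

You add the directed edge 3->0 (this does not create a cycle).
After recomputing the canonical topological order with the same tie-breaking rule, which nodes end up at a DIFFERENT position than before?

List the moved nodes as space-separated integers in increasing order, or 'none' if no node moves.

Answer: 0 3

Derivation:
Old toposort: [4, 0, 3, 5, 2, 1]
Added edge 3->0
Recompute Kahn (smallest-id tiebreak):
  initial in-degrees: [2, 3, 1, 1, 0, 0]
  ready (indeg=0): [4, 5]
  pop 4: indeg[0]->1; indeg[3]->0 | ready=[3, 5] | order so far=[4]
  pop 3: indeg[0]->0 | ready=[0, 5] | order so far=[4, 3]
  pop 0: indeg[1]->2 | ready=[5] | order so far=[4, 3, 0]
  pop 5: indeg[1]->1; indeg[2]->0 | ready=[2] | order so far=[4, 3, 0, 5]
  pop 2: indeg[1]->0 | ready=[1] | order so far=[4, 3, 0, 5, 2]
  pop 1: no out-edges | ready=[] | order so far=[4, 3, 0, 5, 2, 1]
New canonical toposort: [4, 3, 0, 5, 2, 1]
Compare positions:
  Node 0: index 1 -> 2 (moved)
  Node 1: index 5 -> 5 (same)
  Node 2: index 4 -> 4 (same)
  Node 3: index 2 -> 1 (moved)
  Node 4: index 0 -> 0 (same)
  Node 5: index 3 -> 3 (same)
Nodes that changed position: 0 3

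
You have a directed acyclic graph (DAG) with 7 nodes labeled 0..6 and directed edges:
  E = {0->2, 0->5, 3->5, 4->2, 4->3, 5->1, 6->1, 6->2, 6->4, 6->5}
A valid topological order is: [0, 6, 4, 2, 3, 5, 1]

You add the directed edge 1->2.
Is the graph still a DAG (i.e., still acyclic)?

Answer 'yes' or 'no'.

Given toposort: [0, 6, 4, 2, 3, 5, 1]
Position of 1: index 6; position of 2: index 3
New edge 1->2: backward (u after v in old order)
Backward edge: old toposort is now invalid. Check if this creates a cycle.
Does 2 already reach 1? Reachable from 2: [2]. NO -> still a DAG (reorder needed).
Still a DAG? yes

Answer: yes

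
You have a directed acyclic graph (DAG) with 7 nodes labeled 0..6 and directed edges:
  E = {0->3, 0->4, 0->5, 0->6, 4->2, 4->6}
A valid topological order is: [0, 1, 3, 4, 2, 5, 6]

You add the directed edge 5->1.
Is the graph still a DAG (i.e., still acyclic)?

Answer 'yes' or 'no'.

Given toposort: [0, 1, 3, 4, 2, 5, 6]
Position of 5: index 5; position of 1: index 1
New edge 5->1: backward (u after v in old order)
Backward edge: old toposort is now invalid. Check if this creates a cycle.
Does 1 already reach 5? Reachable from 1: [1]. NO -> still a DAG (reorder needed).
Still a DAG? yes

Answer: yes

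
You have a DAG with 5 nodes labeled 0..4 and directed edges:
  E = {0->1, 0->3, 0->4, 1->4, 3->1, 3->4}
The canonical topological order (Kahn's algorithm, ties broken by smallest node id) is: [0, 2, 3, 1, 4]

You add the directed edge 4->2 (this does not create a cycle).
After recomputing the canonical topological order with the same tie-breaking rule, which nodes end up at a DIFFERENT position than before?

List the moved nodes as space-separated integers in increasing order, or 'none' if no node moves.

Old toposort: [0, 2, 3, 1, 4]
Added edge 4->2
Recompute Kahn (smallest-id tiebreak):
  initial in-degrees: [0, 2, 1, 1, 3]
  ready (indeg=0): [0]
  pop 0: indeg[1]->1; indeg[3]->0; indeg[4]->2 | ready=[3] | order so far=[0]
  pop 3: indeg[1]->0; indeg[4]->1 | ready=[1] | order so far=[0, 3]
  pop 1: indeg[4]->0 | ready=[4] | order so far=[0, 3, 1]
  pop 4: indeg[2]->0 | ready=[2] | order so far=[0, 3, 1, 4]
  pop 2: no out-edges | ready=[] | order so far=[0, 3, 1, 4, 2]
New canonical toposort: [0, 3, 1, 4, 2]
Compare positions:
  Node 0: index 0 -> 0 (same)
  Node 1: index 3 -> 2 (moved)
  Node 2: index 1 -> 4 (moved)
  Node 3: index 2 -> 1 (moved)
  Node 4: index 4 -> 3 (moved)
Nodes that changed position: 1 2 3 4

Answer: 1 2 3 4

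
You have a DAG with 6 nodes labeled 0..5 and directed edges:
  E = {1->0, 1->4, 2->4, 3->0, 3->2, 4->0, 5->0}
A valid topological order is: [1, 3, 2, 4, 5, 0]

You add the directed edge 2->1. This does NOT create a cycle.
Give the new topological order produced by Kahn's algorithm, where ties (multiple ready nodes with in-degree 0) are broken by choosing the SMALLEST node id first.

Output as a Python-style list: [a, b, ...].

Answer: [3, 2, 1, 4, 5, 0]

Derivation:
Old toposort: [1, 3, 2, 4, 5, 0]
Added edge: 2->1
Position of 2 (2) > position of 1 (0). Must reorder: 2 must now come before 1.
Run Kahn's algorithm (break ties by smallest node id):
  initial in-degrees: [4, 1, 1, 0, 2, 0]
  ready (indeg=0): [3, 5]
  pop 3: indeg[0]->3; indeg[2]->0 | ready=[2, 5] | order so far=[3]
  pop 2: indeg[1]->0; indeg[4]->1 | ready=[1, 5] | order so far=[3, 2]
  pop 1: indeg[0]->2; indeg[4]->0 | ready=[4, 5] | order so far=[3, 2, 1]
  pop 4: indeg[0]->1 | ready=[5] | order so far=[3, 2, 1, 4]
  pop 5: indeg[0]->0 | ready=[0] | order so far=[3, 2, 1, 4, 5]
  pop 0: no out-edges | ready=[] | order so far=[3, 2, 1, 4, 5, 0]
  Result: [3, 2, 1, 4, 5, 0]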